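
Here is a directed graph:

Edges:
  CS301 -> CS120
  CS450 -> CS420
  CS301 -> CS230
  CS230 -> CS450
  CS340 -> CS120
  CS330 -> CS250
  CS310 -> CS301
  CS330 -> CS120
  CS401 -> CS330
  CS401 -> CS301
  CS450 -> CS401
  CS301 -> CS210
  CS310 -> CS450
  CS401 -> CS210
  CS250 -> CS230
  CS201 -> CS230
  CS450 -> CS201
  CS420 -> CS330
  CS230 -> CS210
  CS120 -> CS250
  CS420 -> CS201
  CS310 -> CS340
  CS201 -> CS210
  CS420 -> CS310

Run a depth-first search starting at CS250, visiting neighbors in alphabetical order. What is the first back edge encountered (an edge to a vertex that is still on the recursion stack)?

CS201→CS230

DFS from CS250 (visiting neighbors in alphabetical order); mark gray on enter, black on exit:
CS250 gray
  CS230 gray
    CS210 gray
    CS210 black
    CS450 gray
      CS201 gray
        CS201→CS210: CS210 black — skip
        CS201→CS230: CS230 is gray → back edge
First back edge: CS201 → CS230.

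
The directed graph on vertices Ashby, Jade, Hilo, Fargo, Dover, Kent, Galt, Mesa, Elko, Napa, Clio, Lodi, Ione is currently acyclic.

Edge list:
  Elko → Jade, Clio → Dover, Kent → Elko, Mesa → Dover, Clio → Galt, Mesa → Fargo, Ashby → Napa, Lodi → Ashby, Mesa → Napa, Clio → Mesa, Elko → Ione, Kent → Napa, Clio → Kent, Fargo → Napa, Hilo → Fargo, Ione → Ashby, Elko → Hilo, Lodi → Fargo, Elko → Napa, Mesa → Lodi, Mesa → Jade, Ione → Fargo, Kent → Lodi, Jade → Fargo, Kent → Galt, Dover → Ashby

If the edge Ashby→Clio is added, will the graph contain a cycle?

Adding Ashby→Clio creates a cycle iff Clio can already reach Ashby.
Path from Clio: Clio → Dover → Ashby.
So Clio → … → Ashby → Clio is a cycle.

Yes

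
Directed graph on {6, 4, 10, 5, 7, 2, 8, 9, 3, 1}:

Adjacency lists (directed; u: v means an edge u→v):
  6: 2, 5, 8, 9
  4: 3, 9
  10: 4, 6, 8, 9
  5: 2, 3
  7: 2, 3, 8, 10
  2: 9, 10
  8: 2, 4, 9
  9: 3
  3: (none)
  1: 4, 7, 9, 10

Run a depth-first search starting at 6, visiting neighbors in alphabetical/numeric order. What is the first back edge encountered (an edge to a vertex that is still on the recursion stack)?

DFS from 6 (visiting neighbors in alphabetical/numeric order); mark gray on enter, black on exit:
6 gray
  2 gray
    9 gray
      3 gray
      3 black
    9 black
    10 gray
      4 gray
        4→3: 3 black — skip
        4→9: 9 black — skip
      4 black
      10→6: 6 is gray → back edge
First back edge: 10 → 6.

10→6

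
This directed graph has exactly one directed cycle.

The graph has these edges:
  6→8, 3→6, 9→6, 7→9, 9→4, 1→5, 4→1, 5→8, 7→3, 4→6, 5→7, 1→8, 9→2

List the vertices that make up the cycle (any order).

1, 4, 5, 7, 9

DFS with gray/black marking from 7:
7 gray
  9 gray
    6 gray
      8 gray
      8 black
    6 black
    2 gray
    2 black
    4 gray
      1 gray
        5 gray
          5→8: 8 black — skip
          5→7: 7 is gray → back edge
Back edge closes the cycle 7 → 9 → 4 → 1 → 5 → 7; its vertices are {1, 4, 5, 7, 9}.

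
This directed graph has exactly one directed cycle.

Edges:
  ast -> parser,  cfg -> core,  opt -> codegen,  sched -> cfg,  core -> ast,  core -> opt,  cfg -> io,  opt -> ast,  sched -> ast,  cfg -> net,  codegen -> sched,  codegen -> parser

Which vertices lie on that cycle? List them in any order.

cfg, opt, core, sched, codegen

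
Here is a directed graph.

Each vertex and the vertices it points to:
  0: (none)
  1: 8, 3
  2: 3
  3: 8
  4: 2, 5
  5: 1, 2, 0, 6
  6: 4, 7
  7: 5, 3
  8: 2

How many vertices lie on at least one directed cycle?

A vertex is on a directed cycle iff it belongs to a strongly connected component of size ≥ 2 (or has a self-loop).
The vertices on cycles are {2, 3, 4, 5, 6, 7, 8} — 7 in total.

7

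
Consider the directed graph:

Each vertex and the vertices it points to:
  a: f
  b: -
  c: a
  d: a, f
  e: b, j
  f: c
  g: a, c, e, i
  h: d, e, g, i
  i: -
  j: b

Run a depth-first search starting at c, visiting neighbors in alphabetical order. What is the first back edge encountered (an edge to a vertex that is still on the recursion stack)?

f->c

DFS from c (visiting neighbors in alphabetical order); mark gray on enter, black on exit:
c gray
  a gray
    f gray
      f→c: c is gray → back edge
First back edge: f → c.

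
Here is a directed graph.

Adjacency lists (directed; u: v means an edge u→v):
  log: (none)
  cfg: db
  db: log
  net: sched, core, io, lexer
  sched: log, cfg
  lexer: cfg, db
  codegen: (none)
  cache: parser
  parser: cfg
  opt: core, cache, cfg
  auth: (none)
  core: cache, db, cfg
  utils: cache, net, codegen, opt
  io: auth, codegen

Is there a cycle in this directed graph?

DFS with white/gray/black marking, starting from io:
io gray
  auth gray
  auth black
  codegen gray
  codegen black
io black
log gray
log black
cfg gray
  db gray
    db→log: log black — skip
  db black
cfg black
net gray
  sched gray
    sched→log: log black — skip
    sched→cfg: cfg black — skip
  sched black
  core gray
    cache gray
      parser gray
        parser→cfg: cfg black — skip
      parser black
    cache black
    core→db: db black — skip
    core→cfg: cfg black — skip
  core black
  net→io: io black — skip
  lexer gray
    lexer→cfg: cfg black — skip
    lexer→db: db black — skip
  lexer black
net black
opt gray
  opt→core: core black — skip
  opt→cache: cache black — skip
  opt→cfg: cfg black — skip
opt black
utils gray
  utils→cache: cache black — skip
  utils→net: net black — skip
  utils→codegen: codegen black — skip
  utils→opt: opt black — skip
utils black
Every edge goes to a white or black vertex — no back edge, so the graph is acyclic.

No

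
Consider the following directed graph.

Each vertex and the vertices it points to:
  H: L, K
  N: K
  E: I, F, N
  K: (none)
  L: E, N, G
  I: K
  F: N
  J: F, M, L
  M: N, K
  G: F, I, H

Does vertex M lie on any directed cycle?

M lies on a cycle iff there is a path from M back to itself.
Exploring from M, it never reaches itself; equivalently, its strongly connected component is a singleton.

No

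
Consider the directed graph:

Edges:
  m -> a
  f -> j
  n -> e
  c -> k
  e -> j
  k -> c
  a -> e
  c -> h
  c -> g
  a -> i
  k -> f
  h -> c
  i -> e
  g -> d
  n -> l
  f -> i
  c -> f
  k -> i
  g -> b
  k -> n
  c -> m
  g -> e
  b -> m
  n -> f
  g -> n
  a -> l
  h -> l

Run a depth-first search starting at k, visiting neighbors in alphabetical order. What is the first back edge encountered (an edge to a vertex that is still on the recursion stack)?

h→c

DFS from k (visiting neighbors in alphabetical order); mark gray on enter, black on exit:
k gray
  c gray
    f gray
      i gray
        e gray
          j gray
          j black
        e black
      i black
      f→j: j black — skip
    f black
    g gray
      b gray
        m gray
          a gray
            a→e: e black — skip
            a→i: i black — skip
            l gray
            l black
          a black
        m black
      b black
      d gray
      d black
      g→e: e black — skip
      n gray
        n→e: e black — skip
        n→f: f black — skip
        n→l: l black — skip
      n black
    g black
    h gray
      h→c: c is gray → back edge
First back edge: h → c.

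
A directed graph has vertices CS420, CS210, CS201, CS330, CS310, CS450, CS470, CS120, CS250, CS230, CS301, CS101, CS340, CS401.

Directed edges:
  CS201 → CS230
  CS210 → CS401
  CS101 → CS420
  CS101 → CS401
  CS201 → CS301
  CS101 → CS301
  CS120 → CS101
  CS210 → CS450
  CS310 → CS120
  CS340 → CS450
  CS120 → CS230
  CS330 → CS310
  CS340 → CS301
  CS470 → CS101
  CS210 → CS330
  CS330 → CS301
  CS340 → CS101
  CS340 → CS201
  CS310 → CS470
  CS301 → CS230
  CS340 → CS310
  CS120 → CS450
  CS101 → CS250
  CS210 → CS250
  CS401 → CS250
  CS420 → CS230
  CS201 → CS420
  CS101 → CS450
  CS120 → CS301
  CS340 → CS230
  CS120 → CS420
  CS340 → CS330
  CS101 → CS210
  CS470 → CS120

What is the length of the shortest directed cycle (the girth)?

5

For each vertex v, BFS finds the shortest path from v back to v.
The shortest such closed walk is CS330 → CS310 → CS120 → CS101 → CS210 → CS330, length 5.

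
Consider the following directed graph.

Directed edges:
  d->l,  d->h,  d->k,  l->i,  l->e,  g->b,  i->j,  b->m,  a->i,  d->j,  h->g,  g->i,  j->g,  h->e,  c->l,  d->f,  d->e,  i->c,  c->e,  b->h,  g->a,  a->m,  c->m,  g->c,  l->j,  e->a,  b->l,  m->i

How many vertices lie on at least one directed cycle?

10

A vertex is on a directed cycle iff it belongs to a strongly connected component of size ≥ 2 (or has a self-loop).
The vertices on cycles are {a, b, c, e, g, h, i, j, l, m} — 10 in total.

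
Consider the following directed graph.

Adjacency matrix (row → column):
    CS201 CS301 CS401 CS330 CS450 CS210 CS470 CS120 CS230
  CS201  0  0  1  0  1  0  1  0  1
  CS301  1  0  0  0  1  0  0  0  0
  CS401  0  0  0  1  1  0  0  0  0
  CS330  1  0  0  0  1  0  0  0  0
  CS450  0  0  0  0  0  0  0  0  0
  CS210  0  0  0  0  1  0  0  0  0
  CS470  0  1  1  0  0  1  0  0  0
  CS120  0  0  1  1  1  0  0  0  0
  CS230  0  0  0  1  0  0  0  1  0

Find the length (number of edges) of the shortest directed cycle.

3

For each vertex v, BFS finds the shortest path from v back to v.
The shortest such closed walk is CS470 → CS301 → CS201 → CS470, length 3.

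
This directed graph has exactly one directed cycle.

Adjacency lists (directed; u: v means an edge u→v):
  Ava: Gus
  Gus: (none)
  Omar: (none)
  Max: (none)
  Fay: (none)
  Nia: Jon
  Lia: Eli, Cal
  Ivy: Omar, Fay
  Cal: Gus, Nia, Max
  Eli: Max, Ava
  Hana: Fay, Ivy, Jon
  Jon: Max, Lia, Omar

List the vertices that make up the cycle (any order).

Cal, Jon, Lia, Nia

DFS with gray/black marking from Jon:
Jon gray
  Max gray
  Max black
  Lia gray
    Eli gray
      Eli→Max: Max black — skip
      Ava gray
        Gus gray
        Gus black
      Ava black
    Eli black
    Cal gray
      Cal→Gus: Gus black — skip
      Nia gray
        Nia→Jon: Jon is gray → back edge
Back edge closes the cycle Jon → Lia → Cal → Nia → Jon; its vertices are {Cal, Jon, Lia, Nia}.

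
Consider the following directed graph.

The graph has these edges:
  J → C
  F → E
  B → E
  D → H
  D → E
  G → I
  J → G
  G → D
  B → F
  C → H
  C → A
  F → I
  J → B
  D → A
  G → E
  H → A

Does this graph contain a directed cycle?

DFS with white/gray/black marking, starting from A:
A gray
A black
B gray
  F gray
    E gray
    E black
    I gray
    I black
  F black
  B→E: E black — skip
B black
C gray
  H gray
    H→A: A black — skip
  H black
  C→A: A black — skip
C black
D gray
  D→E: E black — skip
  D→A: A black — skip
  D→H: H black — skip
D black
G gray
  G→D: D black — skip
  G→E: E black — skip
  G→I: I black — skip
G black
J gray
  J→C: C black — skip
  J→B: B black — skip
  J→G: G black — skip
J black
Every edge goes to a white or black vertex — no back edge, so the graph is acyclic.

No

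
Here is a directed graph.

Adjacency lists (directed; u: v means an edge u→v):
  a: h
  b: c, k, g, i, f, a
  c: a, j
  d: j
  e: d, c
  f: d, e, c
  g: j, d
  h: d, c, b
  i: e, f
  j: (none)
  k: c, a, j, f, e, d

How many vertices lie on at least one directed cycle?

8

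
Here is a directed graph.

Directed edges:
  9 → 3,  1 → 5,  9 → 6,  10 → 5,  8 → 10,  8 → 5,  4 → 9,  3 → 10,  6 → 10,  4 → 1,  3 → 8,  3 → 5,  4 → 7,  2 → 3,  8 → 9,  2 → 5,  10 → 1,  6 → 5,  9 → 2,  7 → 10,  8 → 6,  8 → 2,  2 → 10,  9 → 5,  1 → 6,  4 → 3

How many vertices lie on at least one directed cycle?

7

A vertex is on a directed cycle iff it belongs to a strongly connected component of size ≥ 2 (or has a self-loop).
The vertices on cycles are {1, 2, 3, 6, 8, 9, 10} — 7 in total.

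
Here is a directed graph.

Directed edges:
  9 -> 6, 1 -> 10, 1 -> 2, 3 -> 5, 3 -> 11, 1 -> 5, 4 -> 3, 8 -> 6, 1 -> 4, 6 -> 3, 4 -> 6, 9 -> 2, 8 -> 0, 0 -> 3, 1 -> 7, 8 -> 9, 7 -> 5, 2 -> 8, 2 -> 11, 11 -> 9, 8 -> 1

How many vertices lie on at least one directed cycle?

A vertex is on a directed cycle iff it belongs to a strongly connected component of size ≥ 2 (or has a self-loop).
The vertices on cycles are {0, 1, 2, 3, 4, 6, 8, 9, 11} — 9 in total.

9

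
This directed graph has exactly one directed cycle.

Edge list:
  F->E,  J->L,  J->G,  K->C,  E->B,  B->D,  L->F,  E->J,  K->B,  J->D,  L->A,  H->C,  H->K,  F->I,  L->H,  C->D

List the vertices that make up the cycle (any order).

E, F, J, L

DFS with gray/black marking from J:
J gray
  D gray
  D black
  L gray
    F gray
      E gray
        B gray
          B→D: D black — skip
        B black
        E→J: J is gray → back edge
Back edge closes the cycle J → L → F → E → J; its vertices are {E, F, J, L}.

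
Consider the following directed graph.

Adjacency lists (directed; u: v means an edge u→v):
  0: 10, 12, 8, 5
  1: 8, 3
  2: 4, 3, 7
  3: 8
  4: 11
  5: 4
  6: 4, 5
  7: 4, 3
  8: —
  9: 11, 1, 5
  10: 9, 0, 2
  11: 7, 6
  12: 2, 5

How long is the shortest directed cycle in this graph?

For each vertex v, BFS finds the shortest path from v back to v.
The shortest such closed walk is 10 → 0 → 10, length 2.

2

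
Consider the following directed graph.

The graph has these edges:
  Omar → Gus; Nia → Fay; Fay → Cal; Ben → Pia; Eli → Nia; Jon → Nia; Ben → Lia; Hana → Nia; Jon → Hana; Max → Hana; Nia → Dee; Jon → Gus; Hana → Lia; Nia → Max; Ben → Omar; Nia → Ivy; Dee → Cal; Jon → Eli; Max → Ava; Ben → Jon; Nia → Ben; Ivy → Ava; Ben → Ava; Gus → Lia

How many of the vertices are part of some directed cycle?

A vertex is on a directed cycle iff it belongs to a strongly connected component of size ≥ 2 (or has a self-loop).
The vertices on cycles are {Ben, Eli, Jon, Max, Nia, Hana} — 6 in total.

6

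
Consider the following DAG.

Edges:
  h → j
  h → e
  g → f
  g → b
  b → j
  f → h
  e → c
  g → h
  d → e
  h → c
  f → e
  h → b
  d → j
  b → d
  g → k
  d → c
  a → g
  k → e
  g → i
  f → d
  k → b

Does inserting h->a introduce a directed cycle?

Adding h→a creates a cycle iff a can already reach h.
Path from a: a → g → h.
So a → … → h → a is a cycle.

Yes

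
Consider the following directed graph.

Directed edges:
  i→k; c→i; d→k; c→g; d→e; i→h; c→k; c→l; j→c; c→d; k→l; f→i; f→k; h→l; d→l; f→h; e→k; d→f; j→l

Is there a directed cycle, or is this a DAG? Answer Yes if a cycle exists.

No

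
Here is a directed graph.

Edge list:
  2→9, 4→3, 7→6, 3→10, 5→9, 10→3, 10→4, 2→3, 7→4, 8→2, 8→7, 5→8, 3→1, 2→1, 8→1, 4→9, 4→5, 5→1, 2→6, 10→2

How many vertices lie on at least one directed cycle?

A vertex is on a directed cycle iff it belongs to a strongly connected component of size ≥ 2 (or has a self-loop).
The vertices on cycles are {2, 3, 4, 5, 7, 8, 10} — 7 in total.

7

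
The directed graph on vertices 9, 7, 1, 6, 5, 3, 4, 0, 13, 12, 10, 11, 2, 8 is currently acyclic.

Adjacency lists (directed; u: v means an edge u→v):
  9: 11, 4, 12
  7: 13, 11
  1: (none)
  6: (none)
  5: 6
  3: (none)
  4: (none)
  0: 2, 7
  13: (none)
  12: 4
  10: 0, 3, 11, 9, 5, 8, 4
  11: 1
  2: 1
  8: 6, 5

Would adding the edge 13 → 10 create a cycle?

Yes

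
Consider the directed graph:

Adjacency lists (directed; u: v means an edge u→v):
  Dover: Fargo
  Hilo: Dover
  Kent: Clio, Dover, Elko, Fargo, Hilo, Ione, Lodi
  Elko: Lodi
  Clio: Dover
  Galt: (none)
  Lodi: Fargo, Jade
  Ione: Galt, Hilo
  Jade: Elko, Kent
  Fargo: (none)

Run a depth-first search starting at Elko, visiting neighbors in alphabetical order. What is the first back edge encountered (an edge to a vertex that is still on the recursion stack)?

Jade→Elko

DFS from Elko (visiting neighbors in alphabetical order); mark gray on enter, black on exit:
Elko gray
  Lodi gray
    Fargo gray
    Fargo black
    Jade gray
      Jade→Elko: Elko is gray → back edge
First back edge: Jade → Elko.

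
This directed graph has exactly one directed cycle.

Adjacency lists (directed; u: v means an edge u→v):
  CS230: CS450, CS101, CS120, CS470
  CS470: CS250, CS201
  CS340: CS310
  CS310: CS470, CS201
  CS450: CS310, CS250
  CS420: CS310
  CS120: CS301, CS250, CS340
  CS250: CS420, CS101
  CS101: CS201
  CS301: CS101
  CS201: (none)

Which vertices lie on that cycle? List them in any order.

CS250, CS310, CS420, CS470

DFS with gray/black marking from CS470:
CS470 gray
  CS250 gray
    CS420 gray
      CS310 gray
        CS310→CS470: CS470 is gray → back edge
Back edge closes the cycle CS470 → CS250 → CS420 → CS310 → CS470; its vertices are {CS250, CS310, CS420, CS470}.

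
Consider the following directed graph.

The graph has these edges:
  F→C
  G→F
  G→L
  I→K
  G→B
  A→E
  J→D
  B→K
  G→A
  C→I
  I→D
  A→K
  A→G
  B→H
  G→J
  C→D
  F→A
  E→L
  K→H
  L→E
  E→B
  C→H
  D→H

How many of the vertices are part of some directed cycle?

A vertex is on a directed cycle iff it belongs to a strongly connected component of size ≥ 2 (or has a self-loop).
The vertices on cycles are {A, E, F, G, L} — 5 in total.

5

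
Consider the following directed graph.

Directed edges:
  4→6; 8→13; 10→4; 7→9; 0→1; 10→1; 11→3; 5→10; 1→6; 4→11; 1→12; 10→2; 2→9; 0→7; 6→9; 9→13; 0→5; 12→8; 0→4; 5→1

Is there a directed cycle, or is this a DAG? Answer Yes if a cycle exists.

No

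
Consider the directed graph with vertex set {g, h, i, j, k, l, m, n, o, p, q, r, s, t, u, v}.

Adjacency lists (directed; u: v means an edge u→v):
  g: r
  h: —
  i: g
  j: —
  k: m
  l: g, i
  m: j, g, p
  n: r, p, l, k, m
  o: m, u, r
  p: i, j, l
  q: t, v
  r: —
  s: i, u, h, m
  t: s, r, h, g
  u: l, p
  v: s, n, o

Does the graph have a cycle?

DFS with white/gray/black marking, starting from m:
m gray
  j gray
  j black
  g gray
    r gray
    r black
  g black
  p gray
    i gray
      i→g: g black — skip
    i black
    p→j: j black — skip
    l gray
      l→g: g black — skip
      l→i: i black — skip
    l black
  p black
m black
h gray
h black
k gray
  k→m: m black — skip
k black
n gray
  n→r: r black — skip
  n→p: p black — skip
  n→l: l black — skip
  n→k: k black — skip
  n→m: m black — skip
n black
o gray
  o→m: m black — skip
  u gray
    u→l: l black — skip
    u→p: p black — skip
  u black
  o→r: r black — skip
o black
q gray
  t gray
    s gray
      s→i: i black — skip
      s→u: u black — skip
      s→h: h black — skip
      s→m: m black — skip
    s black
    t→r: r black — skip
    t→h: h black — skip
    t→g: g black — skip
  t black
  v gray
    v→s: s black — skip
    v→n: n black — skip
    v→o: o black — skip
  v black
q black
Every edge goes to a white or black vertex — no back edge, so the graph is acyclic.

No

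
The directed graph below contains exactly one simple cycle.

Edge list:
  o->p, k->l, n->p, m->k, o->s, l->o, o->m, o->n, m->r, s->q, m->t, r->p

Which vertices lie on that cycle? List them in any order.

k, l, m, o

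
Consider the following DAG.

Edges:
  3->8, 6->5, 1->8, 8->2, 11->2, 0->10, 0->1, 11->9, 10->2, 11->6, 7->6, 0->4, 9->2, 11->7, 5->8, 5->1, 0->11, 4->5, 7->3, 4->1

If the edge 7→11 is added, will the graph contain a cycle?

Adding 7→11 creates a cycle iff 11 can already reach 7.
Path from 11: 11 → 7.
So 11 → … → 7 → 11 is a cycle.

Yes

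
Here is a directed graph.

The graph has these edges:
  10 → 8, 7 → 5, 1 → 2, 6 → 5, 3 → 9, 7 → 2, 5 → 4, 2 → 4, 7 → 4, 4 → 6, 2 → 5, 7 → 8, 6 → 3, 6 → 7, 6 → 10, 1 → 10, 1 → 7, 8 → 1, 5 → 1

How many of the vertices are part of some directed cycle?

A vertex is on a directed cycle iff it belongs to a strongly connected component of size ≥ 2 (or has a self-loop).
The vertices on cycles are {1, 2, 4, 5, 6, 7, 8, 10} — 8 in total.

8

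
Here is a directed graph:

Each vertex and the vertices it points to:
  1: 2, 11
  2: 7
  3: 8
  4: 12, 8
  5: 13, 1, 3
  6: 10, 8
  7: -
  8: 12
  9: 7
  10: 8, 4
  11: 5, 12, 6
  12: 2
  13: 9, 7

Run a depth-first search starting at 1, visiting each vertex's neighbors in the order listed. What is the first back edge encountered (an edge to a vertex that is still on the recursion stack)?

5->1

DFS from 1 (visiting each vertex's neighbors in the order listed); mark gray on enter, black on exit:
1 gray
  2 gray
    7 gray
    7 black
  2 black
  11 gray
    5 gray
      13 gray
        9 gray
          9→7: 7 black — skip
        9 black
        13→7: 7 black — skip
      13 black
      5→1: 1 is gray → back edge
First back edge: 5 → 1.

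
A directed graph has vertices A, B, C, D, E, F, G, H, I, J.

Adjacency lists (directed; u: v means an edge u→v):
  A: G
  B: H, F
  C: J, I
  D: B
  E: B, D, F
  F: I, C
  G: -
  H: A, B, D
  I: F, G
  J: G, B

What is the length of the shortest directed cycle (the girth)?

For each vertex v, BFS finds the shortest path from v back to v.
The shortest such closed walk is B → H → B, length 2.

2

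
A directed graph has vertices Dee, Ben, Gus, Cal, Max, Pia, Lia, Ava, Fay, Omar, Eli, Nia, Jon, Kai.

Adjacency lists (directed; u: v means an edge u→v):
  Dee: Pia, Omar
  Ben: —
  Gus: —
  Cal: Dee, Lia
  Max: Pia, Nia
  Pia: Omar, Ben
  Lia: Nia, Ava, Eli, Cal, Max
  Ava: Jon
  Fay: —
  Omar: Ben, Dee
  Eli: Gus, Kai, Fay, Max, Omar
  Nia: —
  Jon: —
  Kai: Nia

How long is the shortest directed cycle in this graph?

2

For each vertex v, BFS finds the shortest path from v back to v.
The shortest such closed walk is Lia → Cal → Lia, length 2.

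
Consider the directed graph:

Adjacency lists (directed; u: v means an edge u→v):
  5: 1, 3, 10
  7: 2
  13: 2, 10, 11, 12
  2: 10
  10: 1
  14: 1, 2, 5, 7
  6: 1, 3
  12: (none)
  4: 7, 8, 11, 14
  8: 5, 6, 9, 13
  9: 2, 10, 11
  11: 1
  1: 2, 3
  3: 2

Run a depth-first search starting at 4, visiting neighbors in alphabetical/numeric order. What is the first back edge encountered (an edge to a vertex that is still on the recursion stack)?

1->2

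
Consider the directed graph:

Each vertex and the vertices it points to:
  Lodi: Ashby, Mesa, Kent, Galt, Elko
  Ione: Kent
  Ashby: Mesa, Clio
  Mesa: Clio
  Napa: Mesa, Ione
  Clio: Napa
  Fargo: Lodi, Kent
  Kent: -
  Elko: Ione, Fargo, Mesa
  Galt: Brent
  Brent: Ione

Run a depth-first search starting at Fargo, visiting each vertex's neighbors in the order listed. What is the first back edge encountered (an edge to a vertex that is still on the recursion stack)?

Napa->Mesa

DFS from Fargo (visiting each vertex's neighbors in the order listed); mark gray on enter, black on exit:
Fargo gray
  Lodi gray
    Ashby gray
      Mesa gray
        Clio gray
          Napa gray
            Napa→Mesa: Mesa is gray → back edge
First back edge: Napa → Mesa.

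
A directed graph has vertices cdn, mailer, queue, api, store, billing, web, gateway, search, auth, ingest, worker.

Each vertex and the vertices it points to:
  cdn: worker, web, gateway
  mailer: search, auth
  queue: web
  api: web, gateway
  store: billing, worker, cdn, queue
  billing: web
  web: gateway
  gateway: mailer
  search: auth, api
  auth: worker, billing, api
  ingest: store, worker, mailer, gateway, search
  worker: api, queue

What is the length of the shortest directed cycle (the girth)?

4

For each vertex v, BFS finds the shortest path from v back to v.
The shortest such closed walk is mailer → search → api → gateway → mailer, length 4.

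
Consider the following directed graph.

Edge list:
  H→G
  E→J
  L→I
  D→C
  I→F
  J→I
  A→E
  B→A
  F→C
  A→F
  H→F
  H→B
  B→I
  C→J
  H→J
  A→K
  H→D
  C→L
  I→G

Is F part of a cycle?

Yes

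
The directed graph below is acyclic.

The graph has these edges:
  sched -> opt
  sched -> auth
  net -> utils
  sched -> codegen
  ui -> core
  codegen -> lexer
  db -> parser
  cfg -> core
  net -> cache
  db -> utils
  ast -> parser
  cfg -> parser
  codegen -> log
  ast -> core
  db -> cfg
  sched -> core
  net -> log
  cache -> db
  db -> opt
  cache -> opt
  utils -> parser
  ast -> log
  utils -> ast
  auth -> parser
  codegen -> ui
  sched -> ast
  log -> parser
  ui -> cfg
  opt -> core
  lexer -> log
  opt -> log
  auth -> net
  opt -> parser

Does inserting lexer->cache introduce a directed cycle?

Adding lexer→cache creates a cycle iff cache can already reach lexer.
Explore from cache: no path reaches lexer. The graph stays acyclic.

No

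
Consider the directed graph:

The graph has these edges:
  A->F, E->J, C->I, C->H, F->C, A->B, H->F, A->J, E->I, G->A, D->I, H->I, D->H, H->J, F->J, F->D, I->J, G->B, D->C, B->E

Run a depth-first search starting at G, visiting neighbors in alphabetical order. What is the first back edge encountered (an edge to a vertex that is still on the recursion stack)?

DFS from G (visiting neighbors in alphabetical order); mark gray on enter, black on exit:
G gray
  A gray
    B gray
      E gray
        I gray
          J gray
          J black
        I black
        E→J: J black — skip
      E black
    B black
    F gray
      C gray
        H gray
          H→F: F is gray → back edge
First back edge: H → F.

H->F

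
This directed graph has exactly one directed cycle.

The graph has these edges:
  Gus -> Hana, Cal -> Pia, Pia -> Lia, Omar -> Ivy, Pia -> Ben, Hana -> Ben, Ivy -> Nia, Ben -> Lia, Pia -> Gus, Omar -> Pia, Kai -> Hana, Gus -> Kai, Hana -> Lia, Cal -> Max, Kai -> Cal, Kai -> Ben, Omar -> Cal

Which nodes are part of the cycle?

Cal, Gus, Kai, Pia

DFS with gray/black marking from Pia:
Pia gray
  Gus gray
    Hana gray
      Ben gray
        Lia gray
        Lia black
      Ben black
      Hana→Lia: Lia black — skip
    Hana black
    Kai gray
      Kai→Hana: Hana black — skip
      Kai→Ben: Ben black — skip
      Cal gray
        Cal→Pia: Pia is gray → back edge
Back edge closes the cycle Pia → Gus → Kai → Cal → Pia; its vertices are {Cal, Gus, Kai, Pia}.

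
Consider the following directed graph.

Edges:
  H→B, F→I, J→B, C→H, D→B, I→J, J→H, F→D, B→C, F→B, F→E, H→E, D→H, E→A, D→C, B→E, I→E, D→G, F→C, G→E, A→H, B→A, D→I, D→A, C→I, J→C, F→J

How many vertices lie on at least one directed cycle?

A vertex is on a directed cycle iff it belongs to a strongly connected component of size ≥ 2 (or has a self-loop).
The vertices on cycles are {A, B, C, E, H, I, J} — 7 in total.

7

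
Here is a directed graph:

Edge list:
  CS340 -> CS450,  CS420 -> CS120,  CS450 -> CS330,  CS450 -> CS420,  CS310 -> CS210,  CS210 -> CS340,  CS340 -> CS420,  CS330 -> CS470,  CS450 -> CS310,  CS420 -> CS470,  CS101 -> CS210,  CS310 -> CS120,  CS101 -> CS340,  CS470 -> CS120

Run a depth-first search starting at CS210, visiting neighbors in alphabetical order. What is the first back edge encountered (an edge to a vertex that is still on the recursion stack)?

CS310→CS210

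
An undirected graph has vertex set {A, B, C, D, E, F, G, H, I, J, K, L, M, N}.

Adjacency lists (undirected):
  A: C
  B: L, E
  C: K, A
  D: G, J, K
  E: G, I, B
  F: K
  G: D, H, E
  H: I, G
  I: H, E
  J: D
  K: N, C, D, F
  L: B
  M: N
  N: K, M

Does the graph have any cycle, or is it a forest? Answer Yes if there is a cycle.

DFS, tracking each vertex's parent; an edge to a visited non-parent vertex closes a cycle.
Start from H:
visit H (parent –)
  visit I (parent H)
    I–H: parent, skip
    visit E (parent I)
      visit G (parent E)
        visit D (parent G)
          D–G: parent, skip
          visit J (parent D)
            J–D: parent, skip
          visit K (parent D)
            visit N (parent K)
              N–K: parent, skip
              visit M (parent N)
                M–N: parent, skip
            visit C (parent K)
              C–K: parent, skip
              visit A (parent C)
                A–C: parent, skip
            K–D: parent, skip
            visit F (parent K)
              F–K: parent, skip
        G–H: H visited and ≠ parent → cycle
Cycle: H – I – E – G – H.

Yes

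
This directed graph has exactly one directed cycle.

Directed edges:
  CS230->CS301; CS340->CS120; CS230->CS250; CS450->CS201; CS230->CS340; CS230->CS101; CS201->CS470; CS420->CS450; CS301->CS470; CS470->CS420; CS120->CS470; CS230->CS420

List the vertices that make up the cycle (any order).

DFS with gray/black marking from CS420:
CS420 gray
  CS450 gray
    CS201 gray
      CS470 gray
        CS470→CS420: CS420 is gray → back edge
Back edge closes the cycle CS420 → CS450 → CS201 → CS470 → CS420; its vertices are {CS201, CS420, CS450, CS470}.

CS201, CS420, CS450, CS470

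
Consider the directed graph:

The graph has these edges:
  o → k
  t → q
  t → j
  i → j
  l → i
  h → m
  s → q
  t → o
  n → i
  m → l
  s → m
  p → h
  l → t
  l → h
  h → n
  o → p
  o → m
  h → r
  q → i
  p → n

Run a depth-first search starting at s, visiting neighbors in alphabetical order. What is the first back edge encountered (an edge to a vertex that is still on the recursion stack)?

h→m

DFS from s (visiting neighbors in alphabetical order); mark gray on enter, black on exit:
s gray
  m gray
    l gray
      h gray
        h→m: m is gray → back edge
First back edge: h → m.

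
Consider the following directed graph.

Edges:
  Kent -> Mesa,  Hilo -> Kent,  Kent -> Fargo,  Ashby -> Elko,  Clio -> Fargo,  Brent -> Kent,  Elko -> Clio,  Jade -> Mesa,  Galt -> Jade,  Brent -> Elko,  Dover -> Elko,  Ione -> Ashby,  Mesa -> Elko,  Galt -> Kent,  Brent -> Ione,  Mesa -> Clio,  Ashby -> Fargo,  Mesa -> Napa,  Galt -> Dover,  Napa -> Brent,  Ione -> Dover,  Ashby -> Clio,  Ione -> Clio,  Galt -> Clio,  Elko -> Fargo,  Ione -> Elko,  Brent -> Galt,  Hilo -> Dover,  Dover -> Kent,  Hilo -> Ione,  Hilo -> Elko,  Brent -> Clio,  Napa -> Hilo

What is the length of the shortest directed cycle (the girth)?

For each vertex v, BFS finds the shortest path from v back to v.
The shortest such closed walk is Mesa → Napa → Brent → Kent → Mesa, length 4.

4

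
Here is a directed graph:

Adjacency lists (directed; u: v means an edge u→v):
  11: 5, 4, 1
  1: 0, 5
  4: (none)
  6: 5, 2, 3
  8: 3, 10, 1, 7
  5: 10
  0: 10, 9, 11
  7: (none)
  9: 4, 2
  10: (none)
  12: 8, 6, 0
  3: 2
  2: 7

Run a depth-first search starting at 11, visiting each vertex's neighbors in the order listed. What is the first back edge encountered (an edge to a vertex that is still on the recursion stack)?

0→11

DFS from 11 (visiting each vertex's neighbors in the order listed); mark gray on enter, black on exit:
11 gray
  5 gray
    10 gray
    10 black
  5 black
  4 gray
  4 black
  1 gray
    0 gray
      0→10: 10 black — skip
      9 gray
        9→4: 4 black — skip
        2 gray
          7 gray
          7 black
        2 black
      9 black
      0→11: 11 is gray → back edge
First back edge: 0 → 11.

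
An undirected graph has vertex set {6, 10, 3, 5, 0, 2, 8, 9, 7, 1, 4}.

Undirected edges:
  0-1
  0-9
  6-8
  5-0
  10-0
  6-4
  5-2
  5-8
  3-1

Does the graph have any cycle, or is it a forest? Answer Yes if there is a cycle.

No

DFS, tracking each vertex's parent; an edge to a visited non-parent vertex closes a cycle.
Start from 9:
visit 9 (parent –)
  visit 0 (parent 9)
    visit 1 (parent 0)
      1–0: parent, skip
      visit 3 (parent 1)
        3–1: parent, skip
    visit 10 (parent 0)
      10–0: parent, skip
    0–9: parent, skip
    visit 5 (parent 0)
      5–0: parent, skip
      visit 2 (parent 5)
        2–5: parent, skip
      visit 8 (parent 5)
        8–5: parent, skip
        visit 6 (parent 8)
          visit 4 (parent 6)
            4–6: parent, skip
          6–8: parent, skip
visit 7 (parent –)
No non-parent visited neighbor found — the graph is a forest.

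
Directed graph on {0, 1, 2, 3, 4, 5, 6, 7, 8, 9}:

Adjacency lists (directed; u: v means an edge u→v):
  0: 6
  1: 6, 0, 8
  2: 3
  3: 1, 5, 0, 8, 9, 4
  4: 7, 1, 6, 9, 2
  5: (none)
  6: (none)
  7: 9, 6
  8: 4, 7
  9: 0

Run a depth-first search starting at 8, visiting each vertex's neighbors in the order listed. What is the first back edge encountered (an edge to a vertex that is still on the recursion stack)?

DFS from 8 (visiting each vertex's neighbors in the order listed); mark gray on enter, black on exit:
8 gray
  4 gray
    7 gray
      9 gray
        0 gray
          6 gray
          6 black
        0 black
      9 black
      7→6: 6 black — skip
    7 black
    1 gray
      1→6: 6 black — skip
      1→0: 0 black — skip
      1→8: 8 is gray → back edge
First back edge: 1 → 8.

1->8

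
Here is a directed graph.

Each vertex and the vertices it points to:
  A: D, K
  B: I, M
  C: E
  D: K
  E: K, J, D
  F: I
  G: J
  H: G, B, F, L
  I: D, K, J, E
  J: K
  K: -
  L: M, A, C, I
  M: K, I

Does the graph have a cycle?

No

DFS with white/gray/black marking, starting from B:
B gray
  I gray
    D gray
      K gray
      K black
    D black
    I→K: K black — skip
    J gray
      J→K: K black — skip
    J black
    E gray
      E→K: K black — skip
      E→J: J black — skip
      E→D: D black — skip
    E black
  I black
  M gray
    M→K: K black — skip
    M→I: I black — skip
  M black
B black
A gray
  A→D: D black — skip
  A→K: K black — skip
A black
C gray
  C→E: E black — skip
C black
F gray
  F→I: I black — skip
F black
G gray
  G→J: J black — skip
G black
H gray
  H→G: G black — skip
  H→B: B black — skip
  H→F: F black — skip
  L gray
    L→M: M black — skip
    L→A: A black — skip
    L→C: C black — skip
    L→I: I black — skip
  L black
H black
Every edge goes to a white or black vertex — no back edge, so the graph is acyclic.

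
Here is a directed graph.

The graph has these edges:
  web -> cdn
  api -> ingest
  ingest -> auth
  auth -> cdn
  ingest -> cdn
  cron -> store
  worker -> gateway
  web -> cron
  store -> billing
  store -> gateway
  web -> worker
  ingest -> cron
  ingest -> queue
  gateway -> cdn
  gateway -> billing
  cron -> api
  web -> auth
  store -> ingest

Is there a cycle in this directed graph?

DFS with white/gray/black marking, starting from worker:
worker gray
  gateway gray
    billing gray
    billing black
    cdn gray
    cdn black
  gateway black
worker black
cron gray
  api gray
    ingest gray
      queue gray
      queue black
      ingest→cdn: cdn black — skip
      auth gray
        auth→cdn: cdn black — skip
      auth black
      ingest→cron: cron is gray → back edge
Back edge found, so a cycle exists: cron → api → ingest → cron.

Yes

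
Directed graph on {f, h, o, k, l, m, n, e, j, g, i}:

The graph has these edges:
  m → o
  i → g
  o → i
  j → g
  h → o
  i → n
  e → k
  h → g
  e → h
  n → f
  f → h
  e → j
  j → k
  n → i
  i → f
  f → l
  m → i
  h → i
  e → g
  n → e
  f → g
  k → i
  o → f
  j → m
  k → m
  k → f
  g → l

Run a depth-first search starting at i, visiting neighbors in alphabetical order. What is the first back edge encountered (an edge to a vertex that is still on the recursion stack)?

h->i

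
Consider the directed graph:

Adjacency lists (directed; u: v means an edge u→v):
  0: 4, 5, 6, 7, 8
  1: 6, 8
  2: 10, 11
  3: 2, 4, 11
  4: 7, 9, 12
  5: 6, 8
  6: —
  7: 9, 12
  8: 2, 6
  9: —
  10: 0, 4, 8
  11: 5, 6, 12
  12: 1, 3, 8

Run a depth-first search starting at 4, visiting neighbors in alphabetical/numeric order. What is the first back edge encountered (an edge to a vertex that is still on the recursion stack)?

0→4

DFS from 4 (visiting neighbors in alphabetical/numeric order); mark gray on enter, black on exit:
4 gray
  7 gray
    9 gray
    9 black
    12 gray
      1 gray
        6 gray
        6 black
        8 gray
          2 gray
            10 gray
              0 gray
                0→4: 4 is gray → back edge
First back edge: 0 → 4.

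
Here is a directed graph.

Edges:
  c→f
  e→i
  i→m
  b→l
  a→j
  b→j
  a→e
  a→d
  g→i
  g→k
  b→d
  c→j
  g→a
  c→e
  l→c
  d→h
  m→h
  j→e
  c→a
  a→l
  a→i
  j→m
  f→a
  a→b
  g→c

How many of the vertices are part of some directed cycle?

5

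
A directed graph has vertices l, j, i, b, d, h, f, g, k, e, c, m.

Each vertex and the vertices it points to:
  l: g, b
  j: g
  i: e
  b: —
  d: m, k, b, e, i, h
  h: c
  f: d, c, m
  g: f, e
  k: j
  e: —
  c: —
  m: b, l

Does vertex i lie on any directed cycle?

No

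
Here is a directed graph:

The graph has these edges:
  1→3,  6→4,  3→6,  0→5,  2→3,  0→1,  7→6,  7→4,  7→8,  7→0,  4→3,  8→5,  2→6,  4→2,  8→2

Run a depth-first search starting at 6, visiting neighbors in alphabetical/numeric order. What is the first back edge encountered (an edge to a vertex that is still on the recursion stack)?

DFS from 6 (visiting neighbors in alphabetical/numeric order); mark gray on enter, black on exit:
6 gray
  4 gray
    2 gray
      3 gray
        3→6: 6 is gray → back edge
First back edge: 3 → 6.

3->6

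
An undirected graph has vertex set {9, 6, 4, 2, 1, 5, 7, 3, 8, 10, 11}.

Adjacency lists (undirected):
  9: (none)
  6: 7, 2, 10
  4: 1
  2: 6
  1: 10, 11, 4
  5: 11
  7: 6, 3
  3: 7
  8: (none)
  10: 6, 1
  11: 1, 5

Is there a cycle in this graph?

No

DFS, tracking each vertex's parent; an edge to a visited non-parent vertex closes a cycle.
Start from 1:
visit 1 (parent –)
  visit 10 (parent 1)
    visit 6 (parent 10)
      visit 7 (parent 6)
        7–6: parent, skip
        visit 3 (parent 7)
          3–7: parent, skip
      visit 2 (parent 6)
        2–6: parent, skip
      6–10: parent, skip
    10–1: parent, skip
  visit 11 (parent 1)
    11–1: parent, skip
    visit 5 (parent 11)
      5–11: parent, skip
  visit 4 (parent 1)
    4–1: parent, skip
visit 9 (parent –)
visit 8 (parent –)
No non-parent visited neighbor found — the graph is a forest.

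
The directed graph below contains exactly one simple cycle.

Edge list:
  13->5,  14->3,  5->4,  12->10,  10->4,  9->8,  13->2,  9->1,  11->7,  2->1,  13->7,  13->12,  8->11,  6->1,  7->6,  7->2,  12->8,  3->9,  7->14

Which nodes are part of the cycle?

DFS with gray/black marking from 7:
7 gray
  6 gray
    1 gray
    1 black
  6 black
  2 gray
    2→1: 1 black — skip
  2 black
  14 gray
    3 gray
      9 gray
        8 gray
          11 gray
            11→7: 7 is gray → back edge
Back edge closes the cycle 7 → 14 → 3 → 9 → 8 → 11 → 7; its vertices are {3, 7, 8, 9, 11, 14}.

3, 7, 8, 9, 11, 14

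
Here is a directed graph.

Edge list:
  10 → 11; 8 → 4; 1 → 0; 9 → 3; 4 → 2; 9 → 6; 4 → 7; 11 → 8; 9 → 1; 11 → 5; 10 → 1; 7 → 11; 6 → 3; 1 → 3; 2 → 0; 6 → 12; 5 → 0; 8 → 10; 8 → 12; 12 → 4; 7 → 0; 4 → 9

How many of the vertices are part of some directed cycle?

8

A vertex is on a directed cycle iff it belongs to a strongly connected component of size ≥ 2 (or has a self-loop).
The vertices on cycles are {4, 6, 7, 8, 9, 10, 11, 12} — 8 in total.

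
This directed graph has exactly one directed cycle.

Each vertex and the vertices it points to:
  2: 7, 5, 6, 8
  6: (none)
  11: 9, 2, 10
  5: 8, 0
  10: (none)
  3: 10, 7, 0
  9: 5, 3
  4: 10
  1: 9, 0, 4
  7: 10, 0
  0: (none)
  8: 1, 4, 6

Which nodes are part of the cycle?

1, 5, 8, 9

DFS with gray/black marking from 5:
5 gray
  8 gray
    1 gray
      9 gray
        9→5: 5 is gray → back edge
Back edge closes the cycle 5 → 8 → 1 → 9 → 5; its vertices are {1, 5, 8, 9}.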